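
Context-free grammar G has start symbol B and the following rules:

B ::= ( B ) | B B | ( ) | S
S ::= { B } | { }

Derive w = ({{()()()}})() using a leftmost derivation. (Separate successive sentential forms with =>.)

B => BB => (B)B => (S)B => ({B})B => ({S})B => ({{B}})B => ({{BB}})B => ({{BBB}})B => ({{()BB}})B => ({{()()B}})B => ({{()()()}})B => ({{()()()}})()

B => BB   [B ::= B B]
BB => (B)B   [B ::= ( B )]
(B)B => (S)B   [B ::= S]
(S)B => ({B})B   [S ::= { B }]
({B})B => ({S})B   [B ::= S]
({S})B => ({{B}})B   [S ::= { B }]
({{B}})B => ({{BB}})B   [B ::= B B]
({{BB}})B => ({{BBB}})B   [B ::= B B]
({{BBB}})B => ({{()BB}})B   [B ::= ( )]
({{()BB}})B => ({{()()B}})B   [B ::= ( )]
({{()()B}})B => ({{()()()}})B   [B ::= ( )]
({{()()()}})B => ({{()()()}})()   [B ::= ( )]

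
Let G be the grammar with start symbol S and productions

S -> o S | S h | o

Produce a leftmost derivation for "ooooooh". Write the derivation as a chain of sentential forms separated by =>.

S => oS   [S -> o S]
oS => oSh   [S -> S h]
oSh => ooSh   [S -> o S]
ooSh => oooSh   [S -> o S]
oooSh => ooooSh   [S -> o S]
ooooSh => oooooSh   [S -> o S]
oooooSh => ooooooh   [S -> o]

S => oS => oSh => ooSh => oooSh => ooooSh => oooooSh => ooooooh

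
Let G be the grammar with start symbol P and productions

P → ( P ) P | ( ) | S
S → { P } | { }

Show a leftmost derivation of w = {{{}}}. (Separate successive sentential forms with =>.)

P => S => {P} => {S} => {{P}} => {{S}} => {{{}}}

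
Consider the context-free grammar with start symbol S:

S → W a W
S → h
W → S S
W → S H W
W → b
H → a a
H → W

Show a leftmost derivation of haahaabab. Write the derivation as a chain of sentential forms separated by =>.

S => WaW => SHWaW => hHWaW => haaWaW => haaSHWaW => haahHWaW => haahaaWaW => haahaabaW => haahaabab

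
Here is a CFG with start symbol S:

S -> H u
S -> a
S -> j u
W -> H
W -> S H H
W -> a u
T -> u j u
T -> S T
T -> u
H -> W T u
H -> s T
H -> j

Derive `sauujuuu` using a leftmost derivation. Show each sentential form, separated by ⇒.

S ⇒ Hu   [S -> H u]
Hu ⇒ WTuu   [H -> W T u]
WTuu ⇒ HTuu   [W -> H]
HTuu ⇒ sTTuu   [H -> s T]
sTTuu ⇒ sSTTuu   [T -> S T]
sSTTuu ⇒ saTTuu   [S -> a]
saTTuu ⇒ sauTuu   [T -> u]
sauTuu ⇒ sauujuuu   [T -> u j u]

S ⇒ Hu ⇒ WTuu ⇒ HTuu ⇒ sTTuu ⇒ sSTTuu ⇒ saTTuu ⇒ sauTuu ⇒ sauujuuu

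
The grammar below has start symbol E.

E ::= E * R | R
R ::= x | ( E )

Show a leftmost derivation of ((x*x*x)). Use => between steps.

E => R   [E ::= R]
R => (E)   [R ::= ( E )]
(E) => (R)   [E ::= R]
(R) => ((E))   [R ::= ( E )]
((E)) => ((E*R))   [E ::= E * R]
((E*R)) => ((E*R*R))   [E ::= E * R]
((E*R*R)) => ((R*R*R))   [E ::= R]
((R*R*R)) => ((x*R*R))   [R ::= x]
((x*R*R)) => ((x*x*R))   [R ::= x]
((x*x*R)) => ((x*x*x))   [R ::= x]

E => R => (E) => (R) => ((E)) => ((E*R)) => ((E*R*R)) => ((R*R*R)) => ((x*R*R)) => ((x*x*R)) => ((x*x*x))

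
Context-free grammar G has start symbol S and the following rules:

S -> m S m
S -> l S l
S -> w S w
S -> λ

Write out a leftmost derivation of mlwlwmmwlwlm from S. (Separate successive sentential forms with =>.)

S => mSm   [S -> m S m]
mSm => mlSlm   [S -> l S l]
mlSlm => mlwSwlm   [S -> w S w]
mlwSwlm => mlwlSlwlm   [S -> l S l]
mlwlSlwlm => mlwlwSwlwlm   [S -> w S w]
mlwlwSwlwlm => mlwlwmSmwlwlm   [S -> m S m]
mlwlwmSmwlwlm => mlwlwmmwlwlm   [S -> λ]

S => mSm => mlSlm => mlwSwlm => mlwlSlwlm => mlwlwSwlwlm => mlwlwmSmwlwlm => mlwlwmmwlwlm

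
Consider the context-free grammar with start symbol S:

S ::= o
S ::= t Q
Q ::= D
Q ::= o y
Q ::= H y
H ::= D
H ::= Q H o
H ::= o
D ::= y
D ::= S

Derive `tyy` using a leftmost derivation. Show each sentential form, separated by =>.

S => tQ => tHy => tDy => tyy

S => tQ   [S ::= t Q]
tQ => tHy   [Q ::= H y]
tHy => tDy   [H ::= D]
tDy => tyy   [D ::= y]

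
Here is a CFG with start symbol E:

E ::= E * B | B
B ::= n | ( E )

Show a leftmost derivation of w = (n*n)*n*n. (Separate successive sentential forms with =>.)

E => E*B   [E ::= E * B]
E*B => E*B*B   [E ::= E * B]
E*B*B => B*B*B   [E ::= B]
B*B*B => (E)*B*B   [B ::= ( E )]
(E)*B*B => (E*B)*B*B   [E ::= E * B]
(E*B)*B*B => (B*B)*B*B   [E ::= B]
(B*B)*B*B => (n*B)*B*B   [B ::= n]
(n*B)*B*B => (n*n)*B*B   [B ::= n]
(n*n)*B*B => (n*n)*n*B   [B ::= n]
(n*n)*n*B => (n*n)*n*n   [B ::= n]

E => E*B => E*B*B => B*B*B => (E)*B*B => (E*B)*B*B => (B*B)*B*B => (n*B)*B*B => (n*n)*B*B => (n*n)*n*B => (n*n)*n*n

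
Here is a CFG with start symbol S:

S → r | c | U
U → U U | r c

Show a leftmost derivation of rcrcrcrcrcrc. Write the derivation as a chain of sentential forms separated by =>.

S => U   [S → U]
U => UU   [U → U U]
UU => UUU   [U → U U]
UUU => UUUU   [U → U U]
UUUU => UUUUU   [U → U U]
UUUUU => UUUUUU   [U → U U]
UUUUUU => rcUUUUU   [U → r c]
rcUUUUU => rcrcUUUU   [U → r c]
rcrcUUUU => rcrcrcUUU   [U → r c]
rcrcrcUUU => rcrcrcrcUU   [U → r c]
rcrcrcrcUU => rcrcrcrcrcU   [U → r c]
rcrcrcrcrcU => rcrcrcrcrcrc   [U → r c]

S => U => UU => UUU => UUUU => UUUUU => UUUUUU => rcUUUUU => rcrcUUUU => rcrcrcUUU => rcrcrcrcUU => rcrcrcrcrcU => rcrcrcrcrcrc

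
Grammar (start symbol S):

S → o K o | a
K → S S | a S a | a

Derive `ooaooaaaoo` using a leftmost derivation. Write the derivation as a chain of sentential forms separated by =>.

S=>oKo=>oSSo=>ooKoSo=>ooaoSo=>ooaooKoo=>ooaooaSaoo=>ooaooaaaoo

S => oKo   [S → o K o]
oKo => oSSo   [K → S S]
oSSo => ooKoSo   [S → o K o]
ooKoSo => ooaoSo   [K → a]
ooaoSo => ooaooKoo   [S → o K o]
ooaooKoo => ooaooaSaoo   [K → a S a]
ooaooaSaoo => ooaooaaaoo   [S → a]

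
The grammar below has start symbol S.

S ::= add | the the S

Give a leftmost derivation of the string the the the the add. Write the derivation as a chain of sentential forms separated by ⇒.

S ⇒ the the S   [S ::= the the S]
the the S ⇒ the the the the S   [S ::= the the S]
the the the the S ⇒ the the the the add   [S ::= add]

S ⇒ the the S ⇒ the the the the S ⇒ the the the the add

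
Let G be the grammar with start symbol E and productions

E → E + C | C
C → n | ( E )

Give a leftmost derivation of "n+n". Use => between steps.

E => E+C   [E → E + C]
E+C => C+C   [E → C]
C+C => n+C   [C → n]
n+C => n+n   [C → n]

E=>E+C=>C+C=>n+C=>n+n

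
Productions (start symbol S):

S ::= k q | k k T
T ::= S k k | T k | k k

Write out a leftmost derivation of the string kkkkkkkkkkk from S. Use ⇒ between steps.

S ⇒ kkT   [S ::= k k T]
kkT ⇒ kkSkk   [T ::= S k k]
kkSkk ⇒ kkkkTkk   [S ::= k k T]
kkkkTkk ⇒ kkkkTkkk   [T ::= T k]
kkkkTkkk ⇒ kkkkTkkkk   [T ::= T k]
kkkkTkkkk ⇒ kkkkTkkkkk   [T ::= T k]
kkkkTkkkkk ⇒ kkkkkkkkkkk   [T ::= k k]

S ⇒ kkT ⇒ kkSkk ⇒ kkkkTkk ⇒ kkkkTkkk ⇒ kkkkTkkkk ⇒ kkkkTkkkkk ⇒ kkkkkkkkkkk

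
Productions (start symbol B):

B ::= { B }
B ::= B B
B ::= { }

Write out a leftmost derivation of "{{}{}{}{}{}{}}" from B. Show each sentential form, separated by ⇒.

B ⇒ {B}   [B ::= { B }]
{B} ⇒ {BB}   [B ::= B B]
{BB} ⇒ {{}B}   [B ::= { }]
{{}B} ⇒ {{}BB}   [B ::= B B]
{{}BB} ⇒ {{}BBB}   [B ::= B B]
{{}BBB} ⇒ {{}BBBB}   [B ::= B B]
{{}BBBB} ⇒ {{}BBBBB}   [B ::= B B]
{{}BBBBB} ⇒ {{}{}BBBB}   [B ::= { }]
{{}{}BBBB} ⇒ {{}{}{}BBB}   [B ::= { }]
{{}{}{}BBB} ⇒ {{}{}{}{}BB}   [B ::= { }]
{{}{}{}{}BB} ⇒ {{}{}{}{}{}B}   [B ::= { }]
{{}{}{}{}{}B} ⇒ {{}{}{}{}{}{}}   [B ::= { }]

B⇒{B}⇒{BB}⇒{{}B}⇒{{}BB}⇒{{}BBB}⇒{{}BBBB}⇒{{}BBBBB}⇒{{}{}BBBB}⇒{{}{}{}BBB}⇒{{}{}{}{}BB}⇒{{}{}{}{}{}B}⇒{{}{}{}{}{}{}}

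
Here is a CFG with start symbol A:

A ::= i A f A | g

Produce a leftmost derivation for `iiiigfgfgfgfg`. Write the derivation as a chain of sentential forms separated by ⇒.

A ⇒ iAfA ⇒ iiAfAfA ⇒ iiiAfAfAfA ⇒ iiiiAfAfAfAfA ⇒ iiiigfAfAfAfA ⇒ iiiigfgfAfAfA ⇒ iiiigfgfgfAfA ⇒ iiiigfgfgfgfA ⇒ iiiigfgfgfgfg

A ⇒ iAfA   [A ::= i A f A]
iAfA ⇒ iiAfAfA   [A ::= i A f A]
iiAfAfA ⇒ iiiAfAfAfA   [A ::= i A f A]
iiiAfAfAfA ⇒ iiiiAfAfAfAfA   [A ::= i A f A]
iiiiAfAfAfAfA ⇒ iiiigfAfAfAfA   [A ::= g]
iiiigfAfAfAfA ⇒ iiiigfgfAfAfA   [A ::= g]
iiiigfgfAfAfA ⇒ iiiigfgfgfAfA   [A ::= g]
iiiigfgfgfAfA ⇒ iiiigfgfgfgfA   [A ::= g]
iiiigfgfgfgfA ⇒ iiiigfgfgfgfg   [A ::= g]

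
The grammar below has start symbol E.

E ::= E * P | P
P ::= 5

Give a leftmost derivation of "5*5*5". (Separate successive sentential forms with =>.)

E => E*P => E*P*P => P*P*P => 5*P*P => 5*5*P => 5*5*5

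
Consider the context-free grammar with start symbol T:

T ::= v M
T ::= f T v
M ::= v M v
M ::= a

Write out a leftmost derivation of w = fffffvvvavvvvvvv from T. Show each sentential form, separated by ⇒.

T⇒fTv⇒ffTvv⇒fffTvvv⇒ffffTvvvv⇒fffffTvvvvv⇒fffffvMvvvvv⇒fffffvvMvvvvvv⇒fffffvvvMvvvvvvv⇒fffffvvvavvvvvvv

T ⇒ fTv   [T ::= f T v]
fTv ⇒ ffTvv   [T ::= f T v]
ffTvv ⇒ fffTvvv   [T ::= f T v]
fffTvvv ⇒ ffffTvvvv   [T ::= f T v]
ffffTvvvv ⇒ fffffTvvvvv   [T ::= f T v]
fffffTvvvvv ⇒ fffffvMvvvvv   [T ::= v M]
fffffvMvvvvv ⇒ fffffvvMvvvvvv   [M ::= v M v]
fffffvvMvvvvvv ⇒ fffffvvvMvvvvvvv   [M ::= v M v]
fffffvvvMvvvvvvv ⇒ fffffvvvavvvvvvv   [M ::= a]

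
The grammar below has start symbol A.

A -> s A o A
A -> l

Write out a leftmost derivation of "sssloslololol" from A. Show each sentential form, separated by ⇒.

A ⇒ sAoA   [A -> s A o A]
sAoA ⇒ ssAoAoA   [A -> s A o A]
ssAoAoA ⇒ sssAoAoAoA   [A -> s A o A]
sssAoAoAoA ⇒ sssloAoAoA   [A -> l]
sssloAoAoA ⇒ ssslosAoAoAoA   [A -> s A o A]
ssslosAoAoAoA ⇒ ssslosloAoAoA   [A -> l]
ssslosloAoAoA ⇒ ssslosloloAoA   [A -> l]
ssslosloloAoA ⇒ sssloslololoA   [A -> l]
sssloslololoA ⇒ sssloslololol   [A -> l]

A ⇒ sAoA ⇒ ssAoAoA ⇒ sssAoAoAoA ⇒ sssloAoAoA ⇒ ssslosAoAoAoA ⇒ ssslosloAoAoA ⇒ ssslosloloAoA ⇒ sssloslololoA ⇒ sssloslololol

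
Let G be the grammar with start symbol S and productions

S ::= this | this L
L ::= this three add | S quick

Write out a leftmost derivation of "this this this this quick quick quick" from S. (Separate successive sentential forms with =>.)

S => this L   [S ::= this L]
this L => this S quick   [L ::= S quick]
this S quick => this this L quick   [S ::= this L]
this this L quick => this this S quick quick   [L ::= S quick]
this this S quick quick => this this this L quick quick   [S ::= this L]
this this this L quick quick => this this this S quick quick quick   [L ::= S quick]
this this this S quick quick quick => this this this this quick quick quick   [S ::= this]

S => this L => this S quick => this this L quick => this this S quick quick => this this this L quick quick => this this this S quick quick quick => this this this this quick quick quick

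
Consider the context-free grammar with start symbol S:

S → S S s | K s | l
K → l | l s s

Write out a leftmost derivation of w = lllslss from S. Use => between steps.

S => SSs => lSs => lSSss => lSSsSss => llSsSss => lllsSss => lllslss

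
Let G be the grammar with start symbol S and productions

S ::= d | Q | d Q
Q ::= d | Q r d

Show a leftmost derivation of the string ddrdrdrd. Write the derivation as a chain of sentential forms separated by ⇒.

S ⇒ dQ ⇒ dQrd ⇒ dQrdrd ⇒ dQrdrdrd ⇒ ddrdrdrd

S ⇒ dQ   [S ::= d Q]
dQ ⇒ dQrd   [Q ::= Q r d]
dQrd ⇒ dQrdrd   [Q ::= Q r d]
dQrdrd ⇒ dQrdrdrd   [Q ::= Q r d]
dQrdrdrd ⇒ ddrdrdrd   [Q ::= d]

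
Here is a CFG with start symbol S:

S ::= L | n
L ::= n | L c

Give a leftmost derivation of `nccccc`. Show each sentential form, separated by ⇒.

S ⇒ L   [S ::= L]
L ⇒ Lc   [L ::= L c]
Lc ⇒ Lcc   [L ::= L c]
Lcc ⇒ Lccc   [L ::= L c]
Lccc ⇒ Lcccc   [L ::= L c]
Lcccc ⇒ Lccccc   [L ::= L c]
Lccccc ⇒ nccccc   [L ::= n]

S ⇒ L ⇒ Lc ⇒ Lcc ⇒ Lccc ⇒ Lcccc ⇒ Lccccc ⇒ nccccc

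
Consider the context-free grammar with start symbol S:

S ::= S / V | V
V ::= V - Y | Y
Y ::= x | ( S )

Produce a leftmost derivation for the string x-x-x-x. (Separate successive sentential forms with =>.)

S => V => V-Y => V-Y-Y => V-Y-Y-Y => Y-Y-Y-Y => x-Y-Y-Y => x-x-Y-Y => x-x-x-Y => x-x-x-x

S => V   [S ::= V]
V => V-Y   [V ::= V - Y]
V-Y => V-Y-Y   [V ::= V - Y]
V-Y-Y => V-Y-Y-Y   [V ::= V - Y]
V-Y-Y-Y => Y-Y-Y-Y   [V ::= Y]
Y-Y-Y-Y => x-Y-Y-Y   [Y ::= x]
x-Y-Y-Y => x-x-Y-Y   [Y ::= x]
x-x-Y-Y => x-x-x-Y   [Y ::= x]
x-x-x-Y => x-x-x-x   [Y ::= x]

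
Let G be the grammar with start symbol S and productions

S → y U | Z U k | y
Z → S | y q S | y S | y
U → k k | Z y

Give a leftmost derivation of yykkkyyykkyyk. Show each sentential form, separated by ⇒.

S ⇒ ZUk ⇒ ySUk ⇒ yZUkUk ⇒ yyUkUk ⇒ yykkkUk ⇒ yykkkZyk ⇒ yykkkySyk ⇒ yykkkyyUyk ⇒ yykkkyyZyyk ⇒ yykkkyySyyk ⇒ yykkkyyyUyyk ⇒ yykkkyyykkyyk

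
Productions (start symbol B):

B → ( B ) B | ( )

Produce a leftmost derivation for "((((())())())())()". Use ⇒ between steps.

B ⇒ (B)B ⇒ ((B)B)B ⇒ (((B)B)B)B ⇒ ((((B)B)B)B)B ⇒ ((((())B)B)B)B ⇒ ((((())())B)B)B ⇒ ((((())())())B)B ⇒ ((((())())())())B ⇒ ((((())())())())()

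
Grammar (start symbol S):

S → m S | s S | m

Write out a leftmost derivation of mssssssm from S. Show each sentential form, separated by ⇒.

S ⇒ mS ⇒ msS ⇒ mssS ⇒ msssS ⇒ mssssS ⇒ msssssS ⇒ mssssssS ⇒ mssssssm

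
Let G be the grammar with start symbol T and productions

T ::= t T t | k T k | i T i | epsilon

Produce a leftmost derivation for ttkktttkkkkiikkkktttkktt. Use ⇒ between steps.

T ⇒ tTt ⇒ ttTtt ⇒ ttkTktt ⇒ ttkkTkktt ⇒ ttkktTtkktt ⇒ ttkkttTttkktt ⇒ ttkktttTtttkktt ⇒ ttkktttkTktttkktt ⇒ ttkktttkkTkktttkktt ⇒ ttkktttkkkTkkktttkktt ⇒ ttkktttkkkkTkkkktttkktt ⇒ ttkktttkkkkiTikkkktttkktt ⇒ ttkktttkkkkiikkkktttkktt

T ⇒ tTt   [T ::= t T t]
tTt ⇒ ttTtt   [T ::= t T t]
ttTtt ⇒ ttkTktt   [T ::= k T k]
ttkTktt ⇒ ttkkTkktt   [T ::= k T k]
ttkkTkktt ⇒ ttkktTtkktt   [T ::= t T t]
ttkktTtkktt ⇒ ttkkttTttkktt   [T ::= t T t]
ttkkttTttkktt ⇒ ttkktttTtttkktt   [T ::= t T t]
ttkktttTtttkktt ⇒ ttkktttkTktttkktt   [T ::= k T k]
ttkktttkTktttkktt ⇒ ttkktttkkTkktttkktt   [T ::= k T k]
ttkktttkkTkktttkktt ⇒ ttkktttkkkTkkktttkktt   [T ::= k T k]
ttkktttkkkTkkktttkktt ⇒ ttkktttkkkkTkkkktttkktt   [T ::= k T k]
ttkktttkkkkTkkkktttkktt ⇒ ttkktttkkkkiTikkkktttkktt   [T ::= i T i]
ttkktttkkkkiTikkkktttkktt ⇒ ttkktttkkkkiikkkktttkktt   [T ::= epsilon]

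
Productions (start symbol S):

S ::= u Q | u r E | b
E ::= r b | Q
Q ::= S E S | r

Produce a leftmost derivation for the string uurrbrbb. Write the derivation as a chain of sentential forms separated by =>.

S => uQ   [S ::= u Q]
uQ => uSES   [Q ::= S E S]
uSES => uurEES   [S ::= u r E]
uurEES => uurrbES   [E ::= r b]
uurrbES => uurrbrbS   [E ::= r b]
uurrbrbS => uurrbrbb   [S ::= b]

S => uQ => uSES => uurEES => uurrbES => uurrbrbS => uurrbrbb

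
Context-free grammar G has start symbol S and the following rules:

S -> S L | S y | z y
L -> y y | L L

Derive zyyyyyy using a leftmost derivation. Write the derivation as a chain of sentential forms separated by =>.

S => SL => SLL => SyLL => zyyLL => zyyyyL => zyyyyyy

S => SL   [S -> S L]
SL => SLL   [S -> S L]
SLL => SyLL   [S -> S y]
SyLL => zyyLL   [S -> z y]
zyyLL => zyyyyL   [L -> y y]
zyyyyL => zyyyyyy   [L -> y y]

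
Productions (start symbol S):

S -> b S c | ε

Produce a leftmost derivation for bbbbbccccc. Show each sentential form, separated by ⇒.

S ⇒ bSc   [S -> b S c]
bSc ⇒ bbScc   [S -> b S c]
bbScc ⇒ bbbSccc   [S -> b S c]
bbbSccc ⇒ bbbbScccc   [S -> b S c]
bbbbScccc ⇒ bbbbbSccccc   [S -> b S c]
bbbbbSccccc ⇒ bbbbbccccc   [S -> ε]

S⇒bSc⇒bbScc⇒bbbSccc⇒bbbbScccc⇒bbbbbSccccc⇒bbbbbccccc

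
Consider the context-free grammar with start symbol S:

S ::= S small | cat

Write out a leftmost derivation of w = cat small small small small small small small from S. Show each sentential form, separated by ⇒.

S ⇒ S small ⇒ S small small ⇒ S small small small ⇒ S small small small small ⇒ S small small small small small ⇒ S small small small small small small ⇒ S small small small small small small small ⇒ cat small small small small small small small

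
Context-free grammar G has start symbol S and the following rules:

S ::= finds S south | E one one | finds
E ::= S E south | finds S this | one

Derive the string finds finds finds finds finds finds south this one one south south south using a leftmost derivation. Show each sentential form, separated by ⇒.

S ⇒ finds S south   [S ::= finds S south]
finds S south ⇒ finds finds S south south   [S ::= finds S south]
finds finds S south south ⇒ finds finds finds S south south south   [S ::= finds S south]
finds finds finds S south south south ⇒ finds finds finds E one one south south south   [S ::= E one one]
finds finds finds E one one south south south ⇒ finds finds finds finds S this one one south south south   [E ::= finds S this]
finds finds finds finds S this one one south south south ⇒ finds finds finds finds finds S south this one one south south south   [S ::= finds S south]
finds finds finds finds finds S south this one one south south south ⇒ finds finds finds finds finds finds south this one one south south south   [S ::= finds]

S ⇒ finds S south ⇒ finds finds S south south ⇒ finds finds finds S south south south ⇒ finds finds finds E one one south south south ⇒ finds finds finds finds S this one one south south south ⇒ finds finds finds finds finds S south this one one south south south ⇒ finds finds finds finds finds finds south this one one south south south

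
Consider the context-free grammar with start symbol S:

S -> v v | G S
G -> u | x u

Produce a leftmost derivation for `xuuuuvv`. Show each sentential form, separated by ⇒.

S ⇒ GS   [S -> G S]
GS ⇒ xuS   [G -> x u]
xuS ⇒ xuGS   [S -> G S]
xuGS ⇒ xuuS   [G -> u]
xuuS ⇒ xuuGS   [S -> G S]
xuuGS ⇒ xuuuS   [G -> u]
xuuuS ⇒ xuuuGS   [S -> G S]
xuuuGS ⇒ xuuuuS   [G -> u]
xuuuuS ⇒ xuuuuvv   [S -> v v]

S ⇒ GS ⇒ xuS ⇒ xuGS ⇒ xuuS ⇒ xuuGS ⇒ xuuuS ⇒ xuuuGS ⇒ xuuuuS ⇒ xuuuuvv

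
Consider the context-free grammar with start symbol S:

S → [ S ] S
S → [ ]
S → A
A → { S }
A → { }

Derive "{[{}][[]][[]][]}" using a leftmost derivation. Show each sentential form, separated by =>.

S => A => {S} => {[S]S} => {[A]S} => {[{}]S} => {[{}][S]S} => {[{}][[]]S} => {[{}][[]][S]S} => {[{}][[]][[]]S} => {[{}][[]][[]][]}

S => A   [S → A]
A => {S}   [A → { S }]
{S} => {[S]S}   [S → [ S ] S]
{[S]S} => {[A]S}   [S → A]
{[A]S} => {[{}]S}   [A → { }]
{[{}]S} => {[{}][S]S}   [S → [ S ] S]
{[{}][S]S} => {[{}][[]]S}   [S → [ ]]
{[{}][[]]S} => {[{}][[]][S]S}   [S → [ S ] S]
{[{}][[]][S]S} => {[{}][[]][[]]S}   [S → [ ]]
{[{}][[]][[]]S} => {[{}][[]][[]][]}   [S → [ ]]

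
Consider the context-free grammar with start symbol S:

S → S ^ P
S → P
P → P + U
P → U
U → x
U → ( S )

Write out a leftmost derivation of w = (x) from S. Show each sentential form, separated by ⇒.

S⇒P⇒U⇒(S)⇒(P)⇒(U)⇒(x)

S ⇒ P   [S → P]
P ⇒ U   [P → U]
U ⇒ (S)   [U → ( S )]
(S) ⇒ (P)   [S → P]
(P) ⇒ (U)   [P → U]
(U) ⇒ (x)   [U → x]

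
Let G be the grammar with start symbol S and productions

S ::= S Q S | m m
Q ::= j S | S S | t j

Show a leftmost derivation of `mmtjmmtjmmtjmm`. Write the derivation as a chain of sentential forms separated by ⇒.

S ⇒ SQS ⇒ SQSQS ⇒ SQSQSQS ⇒ mmQSQSQS ⇒ mmtjSQSQS ⇒ mmtjmmQSQS ⇒ mmtjmmtjSQS ⇒ mmtjmmtjmmQS ⇒ mmtjmmtjmmtjS ⇒ mmtjmmtjmmtjmm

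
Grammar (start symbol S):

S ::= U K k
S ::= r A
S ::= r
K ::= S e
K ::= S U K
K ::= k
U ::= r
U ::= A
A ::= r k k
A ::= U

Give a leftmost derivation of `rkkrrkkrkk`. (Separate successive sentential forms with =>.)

S => UKk => AKk => rkkKk => rkkSUKk => rkkrAUKk => rkkrrkkUKk => rkkrrkkrKk => rkkrrkkrkk

S => UKk   [S ::= U K k]
UKk => AKk   [U ::= A]
AKk => rkkKk   [A ::= r k k]
rkkKk => rkkSUKk   [K ::= S U K]
rkkSUKk => rkkrAUKk   [S ::= r A]
rkkrAUKk => rkkrrkkUKk   [A ::= r k k]
rkkrrkkUKk => rkkrrkkrKk   [U ::= r]
rkkrrkkrKk => rkkrrkkrkk   [K ::= k]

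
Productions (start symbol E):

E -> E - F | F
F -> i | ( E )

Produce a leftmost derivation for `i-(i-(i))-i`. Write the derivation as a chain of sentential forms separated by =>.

E => E-F => E-F-F => F-F-F => i-F-F => i-(E)-F => i-(E-F)-F => i-(F-F)-F => i-(i-F)-F => i-(i-(E))-F => i-(i-(F))-F => i-(i-(i))-F => i-(i-(i))-i

E => E-F   [E -> E - F]
E-F => E-F-F   [E -> E - F]
E-F-F => F-F-F   [E -> F]
F-F-F => i-F-F   [F -> i]
i-F-F => i-(E)-F   [F -> ( E )]
i-(E)-F => i-(E-F)-F   [E -> E - F]
i-(E-F)-F => i-(F-F)-F   [E -> F]
i-(F-F)-F => i-(i-F)-F   [F -> i]
i-(i-F)-F => i-(i-(E))-F   [F -> ( E )]
i-(i-(E))-F => i-(i-(F))-F   [E -> F]
i-(i-(F))-F => i-(i-(i))-F   [F -> i]
i-(i-(i))-F => i-(i-(i))-i   [F -> i]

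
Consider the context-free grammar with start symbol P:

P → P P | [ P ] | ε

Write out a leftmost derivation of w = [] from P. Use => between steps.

P => PP => PPP => [P]PP => []PP => []P => []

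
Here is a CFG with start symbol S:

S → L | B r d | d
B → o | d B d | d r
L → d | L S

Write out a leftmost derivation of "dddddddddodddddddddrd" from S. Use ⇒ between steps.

S ⇒ Brd ⇒ dBdrd ⇒ ddBddrd ⇒ dddBdddrd ⇒ ddddBddddrd ⇒ dddddBdddddrd ⇒ ddddddBddddddrd ⇒ dddddddBdddddddrd ⇒ ddddddddBddddddddrd ⇒ dddddddddBdddddddddrd ⇒ dddddddddodddddddddrd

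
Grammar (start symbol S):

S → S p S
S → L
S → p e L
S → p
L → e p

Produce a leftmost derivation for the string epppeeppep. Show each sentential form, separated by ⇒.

S ⇒ SpS ⇒ SpSpS ⇒ LpSpS ⇒ eppSpS ⇒ epppeLpS ⇒ epppeeppS ⇒ epppeeppL ⇒ epppeeppep

S ⇒ SpS   [S → S p S]
SpS ⇒ SpSpS   [S → S p S]
SpSpS ⇒ LpSpS   [S → L]
LpSpS ⇒ eppSpS   [L → e p]
eppSpS ⇒ epppeLpS   [S → p e L]
epppeLpS ⇒ epppeeppS   [L → e p]
epppeeppS ⇒ epppeeppL   [S → L]
epppeeppL ⇒ epppeeppep   [L → e p]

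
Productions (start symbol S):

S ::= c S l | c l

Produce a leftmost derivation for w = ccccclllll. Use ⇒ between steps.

S ⇒ cSl   [S ::= c S l]
cSl ⇒ ccSll   [S ::= c S l]
ccSll ⇒ cccSlll   [S ::= c S l]
cccSlll ⇒ ccccSllll   [S ::= c S l]
ccccSllll ⇒ ccccclllll   [S ::= c l]

S ⇒ cSl ⇒ ccSll ⇒ cccSlll ⇒ ccccSllll ⇒ ccccclllll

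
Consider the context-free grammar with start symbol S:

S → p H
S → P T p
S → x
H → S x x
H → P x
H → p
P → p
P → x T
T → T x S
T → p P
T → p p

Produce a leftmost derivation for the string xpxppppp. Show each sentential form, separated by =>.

S=>PTp=>xTTp=>xpPTp=>xpxTTp=>xpxppTp=>xpxppppp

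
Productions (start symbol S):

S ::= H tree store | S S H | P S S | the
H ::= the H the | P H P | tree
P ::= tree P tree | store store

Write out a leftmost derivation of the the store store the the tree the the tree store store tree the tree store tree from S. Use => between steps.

S => S S H => the S H => the H tree store H => the the H the tree store H => the the P H P the tree store H => the the store store H P the tree store H => the the store store the H the P the tree store H => the the store store the the H the the P the tree store H => the the store store the the tree the the P the tree store H => the the store store the the tree the the tree P tree the tree store H => the the store store the the tree the the tree store store tree the tree store H => the the store store the the tree the the tree store store tree the tree store tree

S => S S H   [S ::= S S H]
S S H => the S H   [S ::= the]
the S H => the H tree store H   [S ::= H tree store]
the H tree store H => the the H the tree store H   [H ::= the H the]
the the H the tree store H => the the P H P the tree store H   [H ::= P H P]
the the P H P the tree store H => the the store store H P the tree store H   [P ::= store store]
the the store store H P the tree store H => the the store store the H the P the tree store H   [H ::= the H the]
the the store store the H the P the tree store H => the the store store the the H the the P the tree store H   [H ::= the H the]
the the store store the the H the the P the tree store H => the the store store the the tree the the P the tree store H   [H ::= tree]
the the store store the the tree the the P the tree store H => the the store store the the tree the the tree P tree the tree store H   [P ::= tree P tree]
the the store store the the tree the the tree P tree the tree store H => the the store store the the tree the the tree store store tree the tree store H   [P ::= store store]
the the store store the the tree the the tree store store tree the tree store H => the the store store the the tree the the tree store store tree the tree store tree   [H ::= tree]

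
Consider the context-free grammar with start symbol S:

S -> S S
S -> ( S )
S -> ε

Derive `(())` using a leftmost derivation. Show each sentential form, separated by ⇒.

S⇒SS⇒(S)S⇒(SS)S⇒(SSS)S⇒((S)SS)S⇒(()SS)S⇒(()S)S⇒(())S⇒(())

S ⇒ SS   [S -> S S]
SS ⇒ (S)S   [S -> ( S )]
(S)S ⇒ (SS)S   [S -> S S]
(SS)S ⇒ (SSS)S   [S -> S S]
(SSS)S ⇒ ((S)SS)S   [S -> ( S )]
((S)SS)S ⇒ (()SS)S   [S -> ε]
(()SS)S ⇒ (()S)S   [S -> ε]
(()S)S ⇒ (())S   [S -> ε]
(())S ⇒ (())   [S -> ε]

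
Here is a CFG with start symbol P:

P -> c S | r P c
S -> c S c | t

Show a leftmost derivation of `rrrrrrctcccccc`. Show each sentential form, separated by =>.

P => rPc   [P -> r P c]
rPc => rrPcc   [P -> r P c]
rrPcc => rrrPccc   [P -> r P c]
rrrPccc => rrrrPcccc   [P -> r P c]
rrrrPcccc => rrrrrPccccc   [P -> r P c]
rrrrrPccccc => rrrrrrPcccccc   [P -> r P c]
rrrrrrPcccccc => rrrrrrcScccccc   [P -> c S]
rrrrrrcScccccc => rrrrrrctcccccc   [S -> t]

P=>rPc=>rrPcc=>rrrPccc=>rrrrPcccc=>rrrrrPccccc=>rrrrrrPcccccc=>rrrrrrcScccccc=>rrrrrrctcccccc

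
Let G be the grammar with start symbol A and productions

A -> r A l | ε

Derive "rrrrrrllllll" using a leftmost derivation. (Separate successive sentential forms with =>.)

A => rAl => rrAll => rrrAlll => rrrrAllll => rrrrrAlllll => rrrrrrAllllll => rrrrrrllllll

A => rAl   [A -> r A l]
rAl => rrAll   [A -> r A l]
rrAll => rrrAlll   [A -> r A l]
rrrAlll => rrrrAllll   [A -> r A l]
rrrrAllll => rrrrrAlllll   [A -> r A l]
rrrrrAlllll => rrrrrrAllllll   [A -> r A l]
rrrrrrAllllll => rrrrrrllllll   [A -> ε]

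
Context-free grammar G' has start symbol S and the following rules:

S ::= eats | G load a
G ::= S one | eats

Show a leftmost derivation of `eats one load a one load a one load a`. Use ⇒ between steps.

S ⇒ G load a   [S ::= G load a]
G load a ⇒ S one load a   [G ::= S one]
S one load a ⇒ G load a one load a   [S ::= G load a]
G load a one load a ⇒ S one load a one load a   [G ::= S one]
S one load a one load a ⇒ G load a one load a one load a   [S ::= G load a]
G load a one load a one load a ⇒ S one load a one load a one load a   [G ::= S one]
S one load a one load a one load a ⇒ eats one load a one load a one load a   [S ::= eats]

S ⇒ G load a ⇒ S one load a ⇒ G load a one load a ⇒ S one load a one load a ⇒ G load a one load a one load a ⇒ S one load a one load a one load a ⇒ eats one load a one load a one load a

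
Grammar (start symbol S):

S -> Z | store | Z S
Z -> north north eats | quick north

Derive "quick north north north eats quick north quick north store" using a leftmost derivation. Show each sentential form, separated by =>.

S => Z S   [S -> Z S]
Z S => quick north S   [Z -> quick north]
quick north S => quick north Z S   [S -> Z S]
quick north Z S => quick north north north eats S   [Z -> north north eats]
quick north north north eats S => quick north north north eats Z S   [S -> Z S]
quick north north north eats Z S => quick north north north eats quick north S   [Z -> quick north]
quick north north north eats quick north S => quick north north north eats quick north Z S   [S -> Z S]
quick north north north eats quick north Z S => quick north north north eats quick north quick north S   [Z -> quick north]
quick north north north eats quick north quick north S => quick north north north eats quick north quick north store   [S -> store]

S => Z S => quick north S => quick north Z S => quick north north north eats S => quick north north north eats Z S => quick north north north eats quick north S => quick north north north eats quick north Z S => quick north north north eats quick north quick north S => quick north north north eats quick north quick north store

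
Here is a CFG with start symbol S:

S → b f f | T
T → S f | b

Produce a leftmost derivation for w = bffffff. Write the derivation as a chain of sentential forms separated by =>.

S=>T=>Sf=>Tf=>Sff=>Tff=>Sfff=>Tfff=>Sffff=>bffffff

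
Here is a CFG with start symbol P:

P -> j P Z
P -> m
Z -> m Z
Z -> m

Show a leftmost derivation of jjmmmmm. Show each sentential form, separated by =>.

P => jPZ => jjPZZ => jjmZZ => jjmmZ => jjmmmZ => jjmmmmZ => jjmmmmm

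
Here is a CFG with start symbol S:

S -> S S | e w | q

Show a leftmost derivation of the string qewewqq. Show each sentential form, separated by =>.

S => SS   [S -> S S]
SS => SSS   [S -> S S]
SSS => SSSS   [S -> S S]
SSSS => SSSSS   [S -> S S]
SSSSS => qSSSS   [S -> q]
qSSSS => qewSSS   [S -> e w]
qewSSS => qewewSS   [S -> e w]
qewewSS => qewewqS   [S -> q]
qewewqS => qewewqq   [S -> q]

S => SS => SSS => SSSS => SSSSS => qSSSS => qewSSS => qewewSS => qewewqS => qewewqq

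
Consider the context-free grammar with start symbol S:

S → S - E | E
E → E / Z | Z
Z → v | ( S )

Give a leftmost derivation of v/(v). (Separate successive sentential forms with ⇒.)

S ⇒ E ⇒ E/Z ⇒ Z/Z ⇒ v/Z ⇒ v/(S) ⇒ v/(E) ⇒ v/(Z) ⇒ v/(v)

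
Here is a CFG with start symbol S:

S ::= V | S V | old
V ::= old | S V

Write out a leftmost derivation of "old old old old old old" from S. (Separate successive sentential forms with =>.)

S => V => S V => V V => S V V => S V V V => V V V V => S V V V V => S V V V V V => old V V V V V => old old V V V V => old old old V V V => old old old old V V => old old old old old V => old old old old old old

S => V   [S ::= V]
V => S V   [V ::= S V]
S V => V V   [S ::= V]
V V => S V V   [V ::= S V]
S V V => S V V V   [S ::= S V]
S V V V => V V V V   [S ::= V]
V V V V => S V V V V   [V ::= S V]
S V V V V => S V V V V V   [S ::= S V]
S V V V V V => old V V V V V   [S ::= old]
old V V V V V => old old V V V V   [V ::= old]
old old V V V V => old old old V V V   [V ::= old]
old old old V V V => old old old old V V   [V ::= old]
old old old old V V => old old old old old V   [V ::= old]
old old old old old V => old old old old old old   [V ::= old]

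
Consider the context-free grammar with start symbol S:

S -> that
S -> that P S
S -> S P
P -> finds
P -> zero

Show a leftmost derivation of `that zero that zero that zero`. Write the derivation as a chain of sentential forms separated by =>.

S => that P S   [S -> that P S]
that P S => that zero S   [P -> zero]
that zero S => that zero that P S   [S -> that P S]
that zero that P S => that zero that zero S   [P -> zero]
that zero that zero S => that zero that zero S P   [S -> S P]
that zero that zero S P => that zero that zero that P   [S -> that]
that zero that zero that P => that zero that zero that zero   [P -> zero]

S => that P S => that zero S => that zero that P S => that zero that zero S => that zero that zero S P => that zero that zero that P => that zero that zero that zero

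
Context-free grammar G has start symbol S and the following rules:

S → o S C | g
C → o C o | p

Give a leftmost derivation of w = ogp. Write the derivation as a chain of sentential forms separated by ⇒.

S ⇒ oSC   [S → o S C]
oSC ⇒ ogC   [S → g]
ogC ⇒ ogp   [C → p]

S ⇒ oSC ⇒ ogC ⇒ ogp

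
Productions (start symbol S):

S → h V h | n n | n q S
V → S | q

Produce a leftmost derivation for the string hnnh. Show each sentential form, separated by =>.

S => hVh => hSh => hnnh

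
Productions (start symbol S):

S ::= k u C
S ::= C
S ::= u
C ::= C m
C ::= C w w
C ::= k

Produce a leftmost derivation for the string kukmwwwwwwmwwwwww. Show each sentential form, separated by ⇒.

S ⇒ kuC   [S ::= k u C]
kuC ⇒ kuCww   [C ::= C w w]
kuCww ⇒ kuCwwww   [C ::= C w w]
kuCwwww ⇒ kuCwwwwww   [C ::= C w w]
kuCwwwwww ⇒ kuCmwwwwww   [C ::= C m]
kuCmwwwwww ⇒ kuCwwmwwwwww   [C ::= C w w]
kuCwwmwwwwww ⇒ kuCwwwwmwwwwww   [C ::= C w w]
kuCwwwwmwwwwww ⇒ kuCwwwwwwmwwwwww   [C ::= C w w]
kuCwwwwwwmwwwwww ⇒ kuCmwwwwwwmwwwwww   [C ::= C m]
kuCmwwwwwwmwwwwww ⇒ kukmwwwwwwmwwwwww   [C ::= k]

S ⇒ kuC ⇒ kuCww ⇒ kuCwwww ⇒ kuCwwwwww ⇒ kuCmwwwwww ⇒ kuCwwmwwwwww ⇒ kuCwwwwmwwwwww ⇒ kuCwwwwwwmwwwwww ⇒ kuCmwwwwwwmwwwwww ⇒ kukmwwwwwwmwwwwww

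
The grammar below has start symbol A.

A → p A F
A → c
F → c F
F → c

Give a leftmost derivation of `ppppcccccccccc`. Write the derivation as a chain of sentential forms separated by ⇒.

A⇒pAF⇒ppAFF⇒pppAFFF⇒ppppAFFFF⇒ppppcFFFF⇒ppppccFFF⇒ppppcccFFF⇒ppppccccFFF⇒ppppcccccFFF⇒ppppccccccFFF⇒ppppcccccccFF⇒ppppccccccccFF⇒ppppcccccccccF⇒ppppcccccccccc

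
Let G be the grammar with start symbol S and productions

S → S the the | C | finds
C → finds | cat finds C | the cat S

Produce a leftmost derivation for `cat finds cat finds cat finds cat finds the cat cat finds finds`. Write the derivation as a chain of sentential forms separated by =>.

S => C   [S → C]
C => cat finds C   [C → cat finds C]
cat finds C => cat finds cat finds C   [C → cat finds C]
cat finds cat finds C => cat finds cat finds cat finds C   [C → cat finds C]
cat finds cat finds cat finds C => cat finds cat finds cat finds cat finds C   [C → cat finds C]
cat finds cat finds cat finds cat finds C => cat finds cat finds cat finds cat finds the cat S   [C → the cat S]
cat finds cat finds cat finds cat finds the cat S => cat finds cat finds cat finds cat finds the cat C   [S → C]
cat finds cat finds cat finds cat finds the cat C => cat finds cat finds cat finds cat finds the cat cat finds C   [C → cat finds C]
cat finds cat finds cat finds cat finds the cat cat finds C => cat finds cat finds cat finds cat finds the cat cat finds finds   [C → finds]

S => C => cat finds C => cat finds cat finds C => cat finds cat finds cat finds C => cat finds cat finds cat finds cat finds C => cat finds cat finds cat finds cat finds the cat S => cat finds cat finds cat finds cat finds the cat C => cat finds cat finds cat finds cat finds the cat cat finds C => cat finds cat finds cat finds cat finds the cat cat finds finds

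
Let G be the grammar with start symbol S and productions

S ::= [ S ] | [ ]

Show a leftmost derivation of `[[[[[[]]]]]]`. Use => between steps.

S => [S]   [S ::= [ S ]]
[S] => [[S]]   [S ::= [ S ]]
[[S]] => [[[S]]]   [S ::= [ S ]]
[[[S]]] => [[[[S]]]]   [S ::= [ S ]]
[[[[S]]]] => [[[[[S]]]]]   [S ::= [ S ]]
[[[[[S]]]]] => [[[[[[]]]]]]   [S ::= [ ]]

S=>[S]=>[[S]]=>[[[S]]]=>[[[[S]]]]=>[[[[[S]]]]]=>[[[[[[]]]]]]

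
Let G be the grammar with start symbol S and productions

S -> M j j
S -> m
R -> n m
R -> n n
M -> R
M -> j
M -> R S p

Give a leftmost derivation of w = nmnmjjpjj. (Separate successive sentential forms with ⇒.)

S ⇒ Mjj   [S -> M j j]
Mjj ⇒ RSpjj   [M -> R S p]
RSpjj ⇒ nmSpjj   [R -> n m]
nmSpjj ⇒ nmMjjpjj   [S -> M j j]
nmMjjpjj ⇒ nmRjjpjj   [M -> R]
nmRjjpjj ⇒ nmnmjjpjj   [R -> n m]

S⇒Mjj⇒RSpjj⇒nmSpjj⇒nmMjjpjj⇒nmRjjpjj⇒nmnmjjpjj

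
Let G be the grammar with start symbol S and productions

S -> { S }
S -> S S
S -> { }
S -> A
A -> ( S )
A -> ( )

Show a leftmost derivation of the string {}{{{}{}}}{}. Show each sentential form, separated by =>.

S => SS => SSS => {}SS => {}{S}S => {}{{S}}S => {}{{SS}}S => {}{{{}S}}S => {}{{{}{}}}S => {}{{{}{}}}{}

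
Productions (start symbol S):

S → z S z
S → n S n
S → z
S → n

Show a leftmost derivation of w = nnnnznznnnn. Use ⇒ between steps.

S⇒nSn⇒nnSnn⇒nnnSnnn⇒nnnnSnnnn⇒nnnnzSznnnn⇒nnnnznznnnn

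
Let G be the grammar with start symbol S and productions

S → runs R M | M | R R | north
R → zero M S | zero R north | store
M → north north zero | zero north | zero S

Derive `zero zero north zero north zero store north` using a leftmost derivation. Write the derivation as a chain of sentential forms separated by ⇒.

S ⇒ R R ⇒ zero M S R ⇒ zero zero north S R ⇒ zero zero north M R ⇒ zero zero north zero north R ⇒ zero zero north zero north zero R north ⇒ zero zero north zero north zero store north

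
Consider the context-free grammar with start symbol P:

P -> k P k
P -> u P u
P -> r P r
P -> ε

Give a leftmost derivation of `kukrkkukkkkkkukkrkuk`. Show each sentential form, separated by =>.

P => kPk => kuPuk => kukPkuk => kukrPrkuk => kukrkPkrkuk => kukrkkPkkrkuk => kukrkkuPukkrkuk => kukrkkukPkukkrkuk => kukrkkukkPkkukkrkuk => kukrkkukkkPkkkukkrkuk => kukrkkukkkkkkukkrkuk

P => kPk   [P -> k P k]
kPk => kuPuk   [P -> u P u]
kuPuk => kukPkuk   [P -> k P k]
kukPkuk => kukrPrkuk   [P -> r P r]
kukrPrkuk => kukrkPkrkuk   [P -> k P k]
kukrkPkrkuk => kukrkkPkkrkuk   [P -> k P k]
kukrkkPkkrkuk => kukrkkuPukkrkuk   [P -> u P u]
kukrkkuPukkrkuk => kukrkkukPkukkrkuk   [P -> k P k]
kukrkkukPkukkrkuk => kukrkkukkPkkukkrkuk   [P -> k P k]
kukrkkukkPkkukkrkuk => kukrkkukkkPkkkukkrkuk   [P -> k P k]
kukrkkukkkPkkkukkrkuk => kukrkkukkkkkkukkrkuk   [P -> ε]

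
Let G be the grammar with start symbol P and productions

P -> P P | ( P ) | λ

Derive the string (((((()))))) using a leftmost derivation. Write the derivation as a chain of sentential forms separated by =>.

P => (P)   [P -> ( P )]
(P) => ((P))   [P -> ( P )]
((P)) => (((P)))   [P -> ( P )]
(((P))) => (((PP)))   [P -> P P]
(((PP))) => ((((P)P)))   [P -> ( P )]
((((P)P))) => (((((P))P)))   [P -> ( P )]
(((((P))P))) => ((((((P)))P)))   [P -> ( P )]
((((((P)))P))) => (((((()))P)))   [P -> λ]
(((((()))P))) => (((((())))))   [P -> λ]

P=>(P)=>((P))=>(((P)))=>(((PP)))=>((((P)P)))=>(((((P))P)))=>((((((P)))P)))=>(((((()))P)))=>(((((())))))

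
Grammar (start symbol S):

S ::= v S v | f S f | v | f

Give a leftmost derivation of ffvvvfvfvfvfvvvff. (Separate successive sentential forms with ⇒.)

S ⇒ fSf ⇒ ffSff ⇒ ffvSvff ⇒ ffvvSvvff ⇒ ffvvvSvvvff ⇒ ffvvvfSfvvvff ⇒ ffvvvfvSvfvvvff ⇒ ffvvvfvfSfvfvvvff ⇒ ffvvvfvfvfvfvvvff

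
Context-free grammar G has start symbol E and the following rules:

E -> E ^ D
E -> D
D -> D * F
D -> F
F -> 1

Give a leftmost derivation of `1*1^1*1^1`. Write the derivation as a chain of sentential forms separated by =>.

E => E^D   [E -> E ^ D]
E^D => E^D^D   [E -> E ^ D]
E^D^D => D^D^D   [E -> D]
D^D^D => D*F^D^D   [D -> D * F]
D*F^D^D => F*F^D^D   [D -> F]
F*F^D^D => 1*F^D^D   [F -> 1]
1*F^D^D => 1*1^D^D   [F -> 1]
1*1^D^D => 1*1^D*F^D   [D -> D * F]
1*1^D*F^D => 1*1^F*F^D   [D -> F]
1*1^F*F^D => 1*1^1*F^D   [F -> 1]
1*1^1*F^D => 1*1^1*1^D   [F -> 1]
1*1^1*1^D => 1*1^1*1^F   [D -> F]
1*1^1*1^F => 1*1^1*1^1   [F -> 1]

E => E^D => E^D^D => D^D^D => D*F^D^D => F*F^D^D => 1*F^D^D => 1*1^D^D => 1*1^D*F^D => 1*1^F*F^D => 1*1^1*F^D => 1*1^1*1^D => 1*1^1*1^F => 1*1^1*1^1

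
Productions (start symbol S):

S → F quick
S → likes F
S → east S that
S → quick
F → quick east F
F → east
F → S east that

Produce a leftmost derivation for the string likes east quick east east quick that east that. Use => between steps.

S => likes F => likes S east that => likes east S that east that => likes east F quick that east that => likes east quick east F quick that east that => likes east quick east east quick that east that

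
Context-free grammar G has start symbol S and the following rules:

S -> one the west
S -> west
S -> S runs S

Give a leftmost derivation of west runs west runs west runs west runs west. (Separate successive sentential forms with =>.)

S => S runs S => S runs S runs S => west runs S runs S => west runs west runs S => west runs west runs S runs S => west runs west runs S runs S runs S => west runs west runs west runs S runs S => west runs west runs west runs west runs S => west runs west runs west runs west runs west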